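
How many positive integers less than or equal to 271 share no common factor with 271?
270

271 = 271
φ(n) = n × ∏(1 - 1/p) for each prime p dividing n
φ(271) = 271 × (1 - 1/271) = 270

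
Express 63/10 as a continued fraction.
[6; 3, 3]

Euclidean algorithm steps:
63 = 6 × 10 + 3
10 = 3 × 3 + 1
3 = 3 × 1 + 0
Continued fraction: [6; 3, 3]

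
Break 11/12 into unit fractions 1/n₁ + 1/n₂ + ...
1/2 + 1/3 + 1/12

Greedy algorithm:
11/12: ceiling(12/11) = 2, use 1/2
5/12: ceiling(12/5) = 3, use 1/3
1/12: ceiling(12/1) = 12, use 1/12
Result: 11/12 = 1/2 + 1/3 + 1/12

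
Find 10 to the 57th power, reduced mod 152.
88

Repeated squaring. Binary of 57 = 111001.
10^1 ≡ 10 (mod 152); 10^2 ≡ 100 (mod 152); 10^4 ≡ 120 (mod 152); 10^8 ≡ 112 (mod 152); 10^16 ≡ 80 (mod 152); 10^32 ≡ 16 (mod 152)
10^57 = 10^1 × 10^8 × 10^16 × 10^32 ≡ 88 (mod 152)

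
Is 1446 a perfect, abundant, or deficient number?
abundant

Proper divisors of 1446: sum = 1 + 2 + 3 + 6 + 241 + 482 + 723 = 1458
Since 1458 > 1446, 1446 is abundant.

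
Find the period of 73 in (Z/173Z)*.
86

173 is prime, so ord(73) divides φ(173) = 172.
Divisors of 172: 1, 2, 4, 43, 86, 172.
Repeated squaring: 73^1 ≡ 73, 73^2 ≡ 139, 73^4 ≡ 118, 73^8 ≡ 84, 73^16 ≡ 136, 73^32 ≡ 158, 73^64 ≡ 52, 73^128 ≡ 109 (mod 173).
Test 73^d mod 173 for each divisor d in increasing order:
73^1 ≡ 73
73^2 ≡ 139
73^4 ≡ 118
73^43 = 73^32·73^8·73^2·73^1 ≡ 172
73^86 = 73^64·73^16·73^4·73^2 ≡ 1  ← first divisor giving 1
The order is 86.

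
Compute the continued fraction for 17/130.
[0; 7, 1, 1, 1, 5]

Euclidean algorithm steps:
17 = 0 × 130 + 17
130 = 7 × 17 + 11
17 = 1 × 11 + 6
11 = 1 × 6 + 5
6 = 1 × 5 + 1
5 = 5 × 1 + 0
Continued fraction: [0; 7, 1, 1, 1, 5]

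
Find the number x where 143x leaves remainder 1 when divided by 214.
3

gcd(143, 214) = 1, so the inverse exists.
Extended Euclidean algorithm on (214, 143):
214 = 1 × 143 + 71  ⟹  71 = (1)·214 + (-1)·143
143 = 2 × 71 + 1  ⟹  1 = (-2)·214 + (3)·143
So (3)·143 ≡ 1 (mod 214), i.e. 143^(-1) ≡ 3 (mod 214).
Check: 143 × 3 = 429 ≡ 1 (mod 214)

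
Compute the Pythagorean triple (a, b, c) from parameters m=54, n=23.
(2387, 2484, 3445)

Euclid's formula: a = m² - n², b = 2mn, c = m² + n²
m = 54, n = 23
a = 54² - 23² = 2916 - 529 = 2387
b = 2 × 54 × 23 = 2484
c = 54² + 23² = 2916 + 529 = 3445
Verification: 2387² + 2484² = 5697769 + 6170256 = 11868025 = 3445² ✓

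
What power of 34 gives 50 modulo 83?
47

Baby-step giant-step with step n = ⌈√83⌉ = 10.
Baby steps 34^j mod 83 (j:value) for j=0..9: 0:1, 1:34, 2:77, 3:45, 4:36, 5:62, 6:33, 7:43, 8:51, 9:74.
Giant-step multiplier: 34^(-10) ≡ 34^(82-10) = 34^72 ≡ 16 (mod 83).
Giant steps γ_i = 50·16^i mod 83: γ_0=50, γ_1=53, γ_2=18, γ_3=39, γ_4=43 (in table at j=7).
x = i·n + j = 4·10 + 7 = 47.
Check: 34^47 ≡ 50 (mod 83).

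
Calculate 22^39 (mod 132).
88

Repeated squaring. Binary of 39 = 100111.
22^1 ≡ 22 (mod 132); 22^2 ≡ 88 (mod 132); 22^4 ≡ 88 (mod 132); 22^8 ≡ 88 (mod 132); 22^16 ≡ 88 (mod 132); 22^32 ≡ 88 (mod 132)
22^39 = 22^1 × 22^2 × 22^4 × 22^32 ≡ 88 (mod 132)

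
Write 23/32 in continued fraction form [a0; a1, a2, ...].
[0; 1, 2, 1, 1, 4]

Euclidean algorithm steps:
23 = 0 × 32 + 23
32 = 1 × 23 + 9
23 = 2 × 9 + 5
9 = 1 × 5 + 4
5 = 1 × 4 + 1
4 = 4 × 1 + 0
Continued fraction: [0; 1, 2, 1, 1, 4]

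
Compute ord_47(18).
23

47 is prime, so ord(18) divides φ(47) = 46.
Divisors of 46: 1, 2, 23, 46.
Repeated squaring: 18^1 ≡ 18, 18^2 ≡ 42, 18^4 ≡ 25, 18^8 ≡ 14, 18^16 ≡ 8, 18^32 ≡ 17 (mod 47).
Test 18^d mod 47 for each divisor d in increasing order:
18^1 ≡ 18
18^2 ≡ 42
18^23 = 18^16·18^4·18^2·18^1 ≡ 1  ← first divisor giving 1
The order is 23.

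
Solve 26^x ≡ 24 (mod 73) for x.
66

Baby-step giant-step with step n = ⌈√73⌉ = 9.
Baby steps 26^j mod 73 (j:value) for j=0..8: 0:1, 1:26, 2:19, 3:56, 4:69, 5:42, 6:70, 7:68, 8:16.
Giant-step multiplier: 26^(-9) ≡ 26^(72-9) = 26^63 ≡ 63 (mod 73).
Giant steps γ_i = 24·63^i mod 73: γ_0=24, γ_1=52, γ_2=64, γ_3=17, γ_4=49, γ_5=21, γ_6=9, γ_7=56 (in table at j=3).
x = i·n + j = 7·9 + 3 = 66.
Check: 26^66 ≡ 24 (mod 73).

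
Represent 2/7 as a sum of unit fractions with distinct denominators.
1/4 + 1/28

Greedy algorithm:
2/7: ceiling(7/2) = 4, use 1/4
1/28: ceiling(28/1) = 28, use 1/28
Result: 2/7 = 1/4 + 1/28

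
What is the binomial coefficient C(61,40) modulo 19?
18

Using Lucas' theorem:
Write n=61 and k=40 in base 19:
n in base 19: [3, 4]
k in base 19: [2, 2]
C(61,40) mod 19 = ∏ C(n_i, k_i) mod 19
Digit binomials (mod 19): C(3,2) = 3; C(4,2) = 6
Product: 3 × 6 = 18 ≡ 18 (mod 19)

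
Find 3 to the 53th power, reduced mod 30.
3

Repeated squaring. Binary of 53 = 110101.
3^1 ≡ 3 (mod 30); 3^2 ≡ 9 (mod 30); 3^4 ≡ 21 (mod 30); 3^8 ≡ 21 (mod 30); 3^16 ≡ 21 (mod 30); 3^32 ≡ 21 (mod 30)
3^53 = 3^1 × 3^4 × 3^16 × 3^32 ≡ 3 (mod 30)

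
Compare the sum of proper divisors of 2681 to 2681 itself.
deficient

Proper divisors of 2681: sum = 1 + 7 + 383 = 391
Since 391 < 2681, 2681 is deficient.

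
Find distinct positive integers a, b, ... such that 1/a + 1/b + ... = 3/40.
1/14 + 1/280

Greedy algorithm:
3/40: ceiling(40/3) = 14, use 1/14
1/280: ceiling(280/1) = 280, use 1/280
Result: 3/40 = 1/14 + 1/280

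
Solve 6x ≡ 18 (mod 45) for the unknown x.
x ≡ 3 (mod 15)

gcd(6, 45) = 3, which divides 18, so solutions exist.
Divide through by 3: 2x ≡ 6 (mod 15).
Find 2^(-1) mod 15 by the extended Euclidean algorithm:
15 = 7 × 2 + 1  ⟹  1 = (1)·15 + (-7)·2
So (-7)·2 ≡ 1 (mod 15), i.e. 2^(-1) ≡ -7 ≡ 8 (mod 15).
x ≡ 8 × 6 = 48 ≡ 3 (mod 15).
Check: 6 × 3 = 18 ≡ 18 (mod 45).
x ≡ 3 (mod 15), giving 3 solutions mod 45.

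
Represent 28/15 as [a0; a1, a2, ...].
[1; 1, 6, 2]

Euclidean algorithm steps:
28 = 1 × 15 + 13
15 = 1 × 13 + 2
13 = 6 × 2 + 1
2 = 2 × 1 + 0
Continued fraction: [1; 1, 6, 2]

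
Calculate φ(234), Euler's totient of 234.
72

234 = 2 × 3^2 × 13
φ(n) = n × ∏(1 - 1/p) for each prime p dividing n
φ(234) = 234 × (1 - 1/2) × (1 - 1/3) × (1 - 1/13) = 72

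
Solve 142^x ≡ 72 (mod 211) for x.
131

Baby-step giant-step with step n = ⌈√211⌉ = 15.
Baby steps 142^j mod 211 (j:value) for j=0..14: 0:1, 1:142, 2:119, 3:18, 4:24, 5:32, 6:113, 7:10, 8:154, 9:135, 10:180, 11:29, 12:109, 13:75, 14:100.
Giant-step multiplier: 142^(-15) ≡ 142^(210-15) = 142^195 ≡ 67 (mod 211).
Giant steps γ_i = 72·67^i mod 211: γ_0=72, γ_1=182, γ_2=167, γ_3=6, γ_4=191, γ_5=137, γ_6=106, γ_7=139, γ_8=29 (in table at j=11).
x = i·n + j = 8·15 + 11 = 131.
Check: 142^131 ≡ 72 (mod 211).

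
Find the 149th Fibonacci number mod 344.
37

Matrix identity: Q^n = [[F_(n+1), F_n], [F_n, F_(n-1)]] with Q = [[1,1],[1,0]].
n = 149 = 10010101₂. Square-and-multiply, entries mod 344:
Q^1 = [[1,1],[1,0]]
Q^2 = (Q^1)² = [[2,1],[1,1]]
Q^4 = (Q^2)² = [[5,3],[3,2]]
Q^9 = (Q^4)²·Q = [[55,34],[34,21]]
Q^18 = (Q^9)² = [[53,176],[176,221]]
Q^37 = (Q^18)²·Q = [[137,73],[73,64]]
Q^74 = (Q^37)² = [[18,225],[225,137]]
Q^149 = (Q^74)²·Q = [[168,37],[37,131]]
F_149 mod 344 = Q^149[0][1] = 37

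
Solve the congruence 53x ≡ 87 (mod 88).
x ≡ 83 (mod 88)

gcd(53, 88) = 1, which divides 87, so solutions exist.
Find 53^(-1) mod 88 by the extended Euclidean algorithm:
88 = 1 × 53 + 35  ⟹  35 = (1)·88 + (-1)·53
53 = 1 × 35 + 18  ⟹  18 = (-1)·88 + (2)·53
35 = 1 × 18 + 17  ⟹  17 = (2)·88 + (-3)·53
18 = 1 × 17 + 1  ⟹  1 = (-3)·88 + (5)·53
So (5)·53 ≡ 1 (mod 88), i.e. 53^(-1) ≡ 5 (mod 88).
x ≡ 5 × 87 = 435 ≡ 83 (mod 88).
Check: 53 × 83 = 4399 ≡ 87 (mod 88).
Unique solution: x ≡ 83 (mod 88)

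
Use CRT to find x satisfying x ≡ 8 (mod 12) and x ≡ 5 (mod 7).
68

Using Chinese Remainder Theorem:
M = 12 × 7 = 84
M1 = 7, M2 = 12
y1 = 7^(-1) mod 12 = 7
y2 = 12^(-1) mod 7 = 3
x = (8×7×7 + 5×12×3) mod 84 = 68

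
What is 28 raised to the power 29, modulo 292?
272

Repeated squaring. Binary of 29 = 11101.
28^1 ≡ 28 (mod 292); 28^2 ≡ 200 (mod 292); 28^4 ≡ 288 (mod 292); 28^8 ≡ 16 (mod 292); 28^16 ≡ 256 (mod 292)
28^29 = 28^1 × 28^4 × 28^8 × 28^16 ≡ 272 (mod 292)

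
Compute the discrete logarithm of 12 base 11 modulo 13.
6

Baby-step giant-step with step n = ⌈√13⌉ = 4.
Baby steps 11^j mod 13 (j:value) for j=0..3: 0:1, 1:11, 2:4, 3:5.
Giant-step multiplier: 11^(-4) ≡ 11^(12-4) = 11^8 ≡ 9 (mod 13).
Giant steps γ_i = 12·9^i mod 13: γ_0=12, γ_1=4 (in table at j=2).
x = i·n + j = 1·4 + 2 = 6.
Check: 11^6 ≡ 12 (mod 13).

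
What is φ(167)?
166

167 = 167
φ(n) = n × ∏(1 - 1/p) for each prime p dividing n
φ(167) = 167 × (1 - 1/167) = 166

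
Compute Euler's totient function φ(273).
144

273 = 3 × 7 × 13
φ(n) = n × ∏(1 - 1/p) for each prime p dividing n
φ(273) = 273 × (1 - 1/3) × (1 - 1/7) × (1 - 1/13) = 144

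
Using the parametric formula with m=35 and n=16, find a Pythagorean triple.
(969, 1120, 1481)

Euclid's formula: a = m² - n², b = 2mn, c = m² + n²
m = 35, n = 16
a = 35² - 16² = 1225 - 256 = 969
b = 2 × 35 × 16 = 1120
c = 35² + 16² = 1225 + 256 = 1481
Verification: 969² + 1120² = 938961 + 1254400 = 2193361 = 1481² ✓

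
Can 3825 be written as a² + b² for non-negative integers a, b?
15² + 60² (a=15, b=60)

Factorization: 3825 = 3^2 × 5^2 × 17
By Fermat: n is sum of two squares iff every prime p ≡ 3 (mod 4) appears to even power.
All primes ≡ 3 (mod 4) appear to even power.
Search a = 0, 1, 2, … for 3825 - a² a perfect square: first hit at a = 15: 3825 - 225 = 3600 = 60².
3825 = 15² + 60² = 225 + 3600 ✓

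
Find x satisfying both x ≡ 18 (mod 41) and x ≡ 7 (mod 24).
223

Using Chinese Remainder Theorem:
M = 41 × 24 = 984
M1 = 24, M2 = 41
y1 = 24^(-1) mod 41 = 12
y2 = 41^(-1) mod 24 = 17
x = (18×24×12 + 7×41×17) mod 984 = 223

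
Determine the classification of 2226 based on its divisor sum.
abundant

Proper divisors of 2226: sum = 1 + 2 + 3 + 6 + 7 + 14 + 21 + 42 + 53 + 106 + 159 + 318 + 371 + 742 + 1113 = 2958
Since 2958 > 2226, 2226 is abundant.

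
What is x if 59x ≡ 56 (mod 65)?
x ≡ 34 (mod 65)

gcd(59, 65) = 1, which divides 56, so solutions exist.
Find 59^(-1) mod 65 by the extended Euclidean algorithm:
65 = 1 × 59 + 6  ⟹  6 = (1)·65 + (-1)·59
59 = 9 × 6 + 5  ⟹  5 = (-9)·65 + (10)·59
6 = 1 × 5 + 1  ⟹  1 = (10)·65 + (-11)·59
So (-11)·59 ≡ 1 (mod 65), i.e. 59^(-1) ≡ -11 ≡ 54 (mod 65).
x ≡ 54 × 56 = 3024 ≡ 34 (mod 65).
Check: 59 × 34 = 2006 ≡ 56 (mod 65).
Unique solution: x ≡ 34 (mod 65)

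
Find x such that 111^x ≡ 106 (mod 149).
69

Baby-step giant-step with step n = ⌈√149⌉ = 13.
Baby steps 111^j mod 149 (j:value) for j=0..12: 0:1, 1:111, 2:103, 3:109, 4:30, 5:52, 6:110, 7:141, 8:6, 9:70, 10:22, 11:58, 12:31.
Giant-step multiplier: 111^(-13) ≡ 111^(148-13) = 111^135 ≡ 32 (mod 149).
Giant steps γ_i = 106·32^i mod 149: γ_0=106, γ_1=114, γ_2=72, γ_3=69, γ_4=122, γ_5=30 (in table at j=4).
x = i·n + j = 5·13 + 4 = 69.
Check: 111^69 ≡ 106 (mod 149).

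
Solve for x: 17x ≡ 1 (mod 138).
65

gcd(17, 138) = 1, so the inverse exists.
Extended Euclidean algorithm on (138, 17):
138 = 8 × 17 + 2  ⟹  2 = (1)·138 + (-8)·17
17 = 8 × 2 + 1  ⟹  1 = (-8)·138 + (65)·17
So (65)·17 ≡ 1 (mod 138), i.e. 17^(-1) ≡ 65 (mod 138).
Check: 17 × 65 = 1105 ≡ 1 (mod 138)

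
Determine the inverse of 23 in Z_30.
17

gcd(23, 30) = 1, so the inverse exists.
Extended Euclidean algorithm on (30, 23):
30 = 1 × 23 + 7  ⟹  7 = (1)·30 + (-1)·23
23 = 3 × 7 + 2  ⟹  2 = (-3)·30 + (4)·23
7 = 3 × 2 + 1  ⟹  1 = (10)·30 + (-13)·23
So (-13)·23 ≡ 1 (mod 30), i.e. 23^(-1) ≡ -13 ≡ 17 (mod 30).
Check: 23 × 17 = 391 ≡ 1 (mod 30)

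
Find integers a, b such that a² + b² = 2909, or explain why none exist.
10² + 53² (a=10, b=53)

Factorization: 2909 = 2909
By Fermat: n is sum of two squares iff every prime p ≡ 3 (mod 4) appears to even power.
All primes ≡ 3 (mod 4) appear to even power.
Search a = 0, 1, 2, … for 2909 - a² a perfect square: first hit at a = 10: 2909 - 100 = 2809 = 53².
2909 = 10² + 53² = 100 + 2809 ✓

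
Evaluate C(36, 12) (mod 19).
13

Using Lucas' theorem:
Write n=36 and k=12 in base 19:
n in base 19: [1, 17]
k in base 19: [0, 12]
C(36,12) mod 19 = ∏ C(n_i, k_i) mod 19
Digit binomials (mod 19): C(1,0) = 1; C(17,12) = 6188 ≡ 13
Product: 1 × 13 = 13 ≡ 13 (mod 19)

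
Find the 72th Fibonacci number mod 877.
255

Matrix identity: Q^n = [[F_(n+1), F_n], [F_n, F_(n-1)]] with Q = [[1,1],[1,0]].
n = 72 = 1001000₂. Square-and-multiply, entries mod 877:
Q^1 = [[1,1],[1,0]]
Q^2 = (Q^1)² = [[2,1],[1,1]]
Q^4 = (Q^2)² = [[5,3],[3,2]]
Q^9 = (Q^4)²·Q = [[55,34],[34,21]]
Q^18 = (Q^9)² = [[673,830],[830,720]]
Q^36 = (Q^18)² = [[852,304],[304,548]]
Q^72 = (Q^36)² = [[79,255],[255,701]]
F_72 mod 877 = Q^72[0][1] = 255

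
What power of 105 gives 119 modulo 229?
187

Baby-step giant-step with step n = ⌈√229⌉ = 16.
Baby steps 105^j mod 229 (j:value) for j=0..15: 0:1, 1:105, 2:33, 3:30, 4:173, 5:74, 6:213, 7:152, 8:159, 9:207, 10:209, 11:190, 12:27, 13:87, 14:204, 15:123.
Giant-step multiplier: 105^(-16) ≡ 105^(228-16) = 105^212 ≡ 151 (mod 229).
Giant steps γ_i = 119·151^i mod 229: γ_0=119, γ_1=107, γ_2=127, γ_3=170, γ_4=22, γ_5=116, γ_6=112, γ_7=195, γ_8=133, γ_9=160, γ_10=115, γ_11=190 (in table at j=11).
x = i·n + j = 11·16 + 11 = 187.
Check: 105^187 ≡ 119 (mod 229).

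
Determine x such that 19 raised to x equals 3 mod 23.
4

Baby-step giant-step with step n = ⌈√23⌉ = 5.
Baby steps 19^j mod 23 (j:value) for j=0..4: 0:1, 1:19, 2:16, 3:5, 4:3.
h = 3 is already in the table at j=4, so x = 4.
Check: 19^4 ≡ 3 (mod 23).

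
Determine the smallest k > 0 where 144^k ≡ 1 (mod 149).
74

149 is prime, so ord(144) divides φ(149) = 148.
Divisors of 148: 1, 2, 4, 37, 74, 148.
Repeated squaring: 144^1 ≡ 144, 144^2 ≡ 25, 144^4 ≡ 29, 144^8 ≡ 96, 144^16 ≡ 127, 144^32 ≡ 37, 144^64 ≡ 28, 144^128 ≡ 39 (mod 149).
Test 144^d mod 149 for each divisor d in increasing order:
144^1 ≡ 144
144^2 ≡ 25
144^4 ≡ 29
144^37 = 144^32·144^4·144^1 ≡ 148
144^74 = 144^64·144^8·144^2 ≡ 1  ← first divisor giving 1
The order is 74.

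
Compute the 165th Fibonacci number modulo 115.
90

Matrix identity: Q^n = [[F_(n+1), F_n], [F_n, F_(n-1)]] with Q = [[1,1],[1,0]].
n = 165 = 10100101₂. Square-and-multiply, entries mod 115:
Q^1 = [[1,1],[1,0]]
Q^2 = (Q^1)² = [[2,1],[1,1]]
Q^5 = (Q^2)²·Q = [[8,5],[5,3]]
Q^10 = (Q^5)² = [[89,55],[55,34]]
Q^20 = (Q^10)² = [[21,95],[95,41]]
Q^41 = (Q^20)²·Q = [[61,36],[36,25]]
Q^82 = (Q^41)² = [[72,106],[106,81]]
Q^165 = (Q^82)²·Q = [[93,90],[90,3]]
F_165 mod 115 = Q^165[0][1] = 90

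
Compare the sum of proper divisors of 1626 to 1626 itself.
abundant

Proper divisors of 1626: sum = 1 + 2 + 3 + 6 + 271 + 542 + 813 = 1638
Since 1638 > 1626, 1626 is abundant.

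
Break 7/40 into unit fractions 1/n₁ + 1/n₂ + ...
1/6 + 1/120

Greedy algorithm:
7/40: ceiling(40/7) = 6, use 1/6
1/120: ceiling(120/1) = 120, use 1/120
Result: 7/40 = 1/6 + 1/120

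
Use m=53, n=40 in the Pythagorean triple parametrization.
(1209, 4240, 4409)

Euclid's formula: a = m² - n², b = 2mn, c = m² + n²
m = 53, n = 40
a = 53² - 40² = 2809 - 1600 = 1209
b = 2 × 53 × 40 = 4240
c = 53² + 40² = 2809 + 1600 = 4409
Verification: 1209² + 4240² = 1461681 + 17977600 = 19439281 = 4409² ✓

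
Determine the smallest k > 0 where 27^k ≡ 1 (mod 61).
10

61 is prime, so ord(27) divides φ(61) = 60.
Divisors of 60: 1, 2, 3, 4, 5, 6, 10, 12, 15, 20, 30, 60.
Repeated squaring: 27^1 ≡ 27, 27^2 ≡ 58, 27^4 ≡ 9, 27^8 ≡ 20, 27^16 ≡ 34, 27^32 ≡ 58 (mod 61).
Test 27^d mod 61 for each divisor d in increasing order:
27^1 ≡ 27
27^2 ≡ 58
27^3 = 27^2·27^1 ≡ 41
27^4 ≡ 9
27^5 = 27^4·27^1 ≡ 60
27^6 = 27^4·27^2 ≡ 34
27^10 = 27^8·27^2 ≡ 1  ← first divisor giving 1
The order is 10.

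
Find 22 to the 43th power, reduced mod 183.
76

Repeated squaring. Binary of 43 = 101011.
22^1 ≡ 22 (mod 183); 22^2 ≡ 118 (mod 183); 22^4 ≡ 16 (mod 183); 22^8 ≡ 73 (mod 183); 22^16 ≡ 22 (mod 183); 22^32 ≡ 118 (mod 183)
22^43 = 22^1 × 22^2 × 22^8 × 22^32 ≡ 76 (mod 183)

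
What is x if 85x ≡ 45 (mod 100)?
x ≡ 17 (mod 20)

gcd(85, 100) = 5, which divides 45, so solutions exist.
Divide through by 5: 17x ≡ 9 (mod 20).
Find 17^(-1) mod 20 by the extended Euclidean algorithm:
20 = 1 × 17 + 3  ⟹  3 = (1)·20 + (-1)·17
17 = 5 × 3 + 2  ⟹  2 = (-5)·20 + (6)·17
3 = 1 × 2 + 1  ⟹  1 = (6)·20 + (-7)·17
So (-7)·17 ≡ 1 (mod 20), i.e. 17^(-1) ≡ -7 ≡ 13 (mod 20).
x ≡ 13 × 9 = 117 ≡ 17 (mod 20).
Check: 85 × 17 = 1445 ≡ 45 (mod 100).
x ≡ 17 (mod 20), giving 5 solutions mod 100.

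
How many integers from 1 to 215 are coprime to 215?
168

215 = 5 × 43
φ(n) = n × ∏(1 - 1/p) for each prime p dividing n
φ(215) = 215 × (1 - 1/5) × (1 - 1/43) = 168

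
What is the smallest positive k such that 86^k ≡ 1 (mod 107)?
53

107 is prime, so ord(86) divides φ(107) = 106.
Divisors of 106: 1, 2, 53, 106.
Repeated squaring: 86^1 ≡ 86, 86^2 ≡ 13, 86^4 ≡ 62, 86^8 ≡ 99, 86^16 ≡ 64, 86^32 ≡ 30, 86^64 ≡ 44 (mod 107).
Test 86^d mod 107 for each divisor d in increasing order:
86^1 ≡ 86
86^2 ≡ 13
86^53 = 86^32·86^16·86^4·86^1 ≡ 1  ← first divisor giving 1
The order is 53.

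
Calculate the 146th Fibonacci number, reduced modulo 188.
93

Matrix identity: Q^n = [[F_(n+1), F_n], [F_n, F_(n-1)]] with Q = [[1,1],[1,0]].
n = 146 = 10010010₂. Square-and-multiply, entries mod 188:
Q^1 = [[1,1],[1,0]]
Q^2 = (Q^1)² = [[2,1],[1,1]]
Q^4 = (Q^2)² = [[5,3],[3,2]]
Q^9 = (Q^4)²·Q = [[55,34],[34,21]]
Q^18 = (Q^9)² = [[45,140],[140,93]]
Q^36 = (Q^18)² = [[5,144],[144,49]]
Q^73 = (Q^36)²·Q = [[149,81],[81,68]]
Q^146 = (Q^73)² = [[186,93],[93,93]]
F_146 mod 188 = Q^146[0][1] = 93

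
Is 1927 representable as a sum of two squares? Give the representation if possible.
Not possible

Factorization: 1927 = 41 × 47
By Fermat: n is sum of two squares iff every prime p ≡ 3 (mod 4) appears to even power.
Prime(s) ≡ 3 (mod 4) with odd exponent: [(47, 1)]
Therefore 1927 cannot be expressed as a² + b².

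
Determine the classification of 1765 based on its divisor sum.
deficient

Proper divisors of 1765: sum = 1 + 5 + 353 = 359
Since 359 < 1765, 1765 is deficient.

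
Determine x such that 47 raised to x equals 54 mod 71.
56

Baby-step giant-step with step n = ⌈√71⌉ = 9.
Baby steps 47^j mod 71 (j:value) for j=0..8: 0:1, 1:47, 2:8, 3:21, 4:64, 5:26, 6:15, 7:66, 8:49.
Giant-step multiplier: 47^(-9) ≡ 47^(70-9) = 47^61 ≡ 55 (mod 71).
Giant steps γ_i = 54·55^i mod 71: γ_0=54, γ_1=59, γ_2=50, γ_3=52, γ_4=20, γ_5=35, γ_6=8 (in table at j=2).
x = i·n + j = 6·9 + 2 = 56.
Check: 47^56 ≡ 54 (mod 71).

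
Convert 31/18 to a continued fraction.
[1; 1, 2, 1, 1, 2]

Euclidean algorithm steps:
31 = 1 × 18 + 13
18 = 1 × 13 + 5
13 = 2 × 5 + 3
5 = 1 × 3 + 2
3 = 1 × 2 + 1
2 = 2 × 1 + 0
Continued fraction: [1; 1, 2, 1, 1, 2]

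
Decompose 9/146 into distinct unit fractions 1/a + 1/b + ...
1/17 + 1/355 + 1/293704 + 1/129392765720

Greedy algorithm:
9/146: ceiling(146/9) = 17, use 1/17
7/2482: ceiling(2482/7) = 355, use 1/355
3/881110: ceiling(881110/3) = 293704, use 1/293704
1/129392765720: ceiling(129392765720/1) = 129392765720, use 1/129392765720
Result: 9/146 = 1/17 + 1/355 + 1/293704 + 1/129392765720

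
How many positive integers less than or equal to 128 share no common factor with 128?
64

128 = 2^7
φ(n) = n × ∏(1 - 1/p) for each prime p dividing n
φ(128) = 128 × (1 - 1/2) = 64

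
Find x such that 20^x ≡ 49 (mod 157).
6

Baby-step giant-step with step n = ⌈√157⌉ = 13.
Baby steps 20^j mod 157 (j:value) for j=0..12: 0:1, 1:20, 2:86, 3:150, 4:17, 5:26, 6:49, 7:38, 8:132, 9:128, 10:48, 11:18, 12:46.
h = 49 is already in the table at j=6, so x = 6.
Check: 20^6 ≡ 49 (mod 157).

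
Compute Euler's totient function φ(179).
178

179 = 179
φ(n) = n × ∏(1 - 1/p) for each prime p dividing n
φ(179) = 179 × (1 - 1/179) = 178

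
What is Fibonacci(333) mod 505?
183

Matrix identity: Q^n = [[F_(n+1), F_n], [F_n, F_(n-1)]] with Q = [[1,1],[1,0]].
n = 333 = 101001101₂. Square-and-multiply, entries mod 505:
Q^1 = [[1,1],[1,0]]
Q^2 = (Q^1)² = [[2,1],[1,1]]
Q^5 = (Q^2)²·Q = [[8,5],[5,3]]
Q^10 = (Q^5)² = [[89,55],[55,34]]
Q^20 = (Q^10)² = [[341,200],[200,141]]
Q^41 = (Q^20)²·Q = [[181,236],[236,450]]
Q^83 = (Q^41)²·Q = [[23,82],[82,446]]
Q^166 = (Q^83)² = [[183,78],[78,105]]
Q^333 = (Q^166)²·Q = [[427,183],[183,244]]
F_333 mod 505 = Q^333[0][1] = 183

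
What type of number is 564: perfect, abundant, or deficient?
abundant

Proper divisors of 564: sum = 1 + 2 + 3 + 4 + 6 + 12 + 47 + 94 + 141 + 188 + 282 = 780
Since 780 > 564, 564 is abundant.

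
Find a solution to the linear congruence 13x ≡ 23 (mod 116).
x ≡ 91 (mod 116)

gcd(13, 116) = 1, which divides 23, so solutions exist.
Find 13^(-1) mod 116 by the extended Euclidean algorithm:
116 = 8 × 13 + 12  ⟹  12 = (1)·116 + (-8)·13
13 = 1 × 12 + 1  ⟹  1 = (-1)·116 + (9)·13
So (9)·13 ≡ 1 (mod 116), i.e. 13^(-1) ≡ 9 (mod 116).
x ≡ 9 × 23 = 207 ≡ 91 (mod 116).
Check: 13 × 91 = 1183 ≡ 23 (mod 116).
Unique solution: x ≡ 91 (mod 116)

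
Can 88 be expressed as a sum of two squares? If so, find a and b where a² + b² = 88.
Not possible

Factorization: 88 = 2^3 × 11
By Fermat: n is sum of two squares iff every prime p ≡ 3 (mod 4) appears to even power.
Prime(s) ≡ 3 (mod 4) with odd exponent: [(11, 1)]
Therefore 88 cannot be expressed as a² + b².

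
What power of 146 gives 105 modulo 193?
129

Baby-step giant-step with step n = ⌈√193⌉ = 14.
Baby steps 146^j mod 193 (j:value) for j=0..13: 0:1, 1:146, 2:86, 3:11, 4:62, 5:174, 6:121, 7:103, 8:177, 9:173, 10:168, 11:17, 12:166, 13:111.
Giant-step multiplier: 146^(-14) ≡ 146^(192-14) = 146^178 ≡ 32 (mod 193).
Giant steps γ_i = 105·32^i mod 193: γ_0=105, γ_1=79, γ_2=19, γ_3=29, γ_4=156, γ_5=167, γ_6=133, γ_7=10, γ_8=127, γ_9=11 (in table at j=3).
x = i·n + j = 9·14 + 3 = 129.
Check: 146^129 ≡ 105 (mod 193).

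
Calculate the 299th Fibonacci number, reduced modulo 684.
89

Matrix identity: Q^n = [[F_(n+1), F_n], [F_n, F_(n-1)]] with Q = [[1,1],[1,0]].
n = 299 = 100101011₂. Square-and-multiply, entries mod 684:
Q^1 = [[1,1],[1,0]]
Q^2 = (Q^1)² = [[2,1],[1,1]]
Q^4 = (Q^2)² = [[5,3],[3,2]]
Q^9 = (Q^4)²·Q = [[55,34],[34,21]]
Q^18 = (Q^9)² = [[77,532],[532,229]]
Q^37 = (Q^18)²·Q = [[305,305],[305,0]]
Q^74 = (Q^37)² = [[2,1],[1,1]]
Q^149 = (Q^74)²·Q = [[8,5],[5,3]]
Q^299 = (Q^149)²·Q = [[144,89],[89,55]]
F_299 mod 684 = Q^299[0][1] = 89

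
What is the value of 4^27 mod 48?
16

Repeated squaring. Binary of 27 = 11011.
4^1 ≡ 4 (mod 48); 4^2 ≡ 16 (mod 48); 4^4 ≡ 16 (mod 48); 4^8 ≡ 16 (mod 48); 4^16 ≡ 16 (mod 48)
4^27 = 4^1 × 4^2 × 4^8 × 4^16 ≡ 16 (mod 48)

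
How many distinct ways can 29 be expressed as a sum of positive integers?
4565

p(n) counts ways to write n as a sum of positive integers (order ignored).
Euler's pentagonal recurrence: p(k) = p(k-1) + p(k-2) - p(k-5) - p(k-7) + p(k-12) + p(k-15) - ... (offsets j(3j∓1)/2, signs ++--, p(0)=1, p(<0)=0).
DP table for k = 0..28: p(0)=1, p(1)=1, p(2)=2, p(3)=3, p(4)=5, p(5)=7, p(6)=11, p(7)=15, p(8)=22, p(9)=30, p(10)=42, p(11)=56, p(12)=77, p(13)=101, p(14)=135, p(15)=176, p(16)=231, p(17)=297, p(18)=385, p(19)=490, p(20)=627, p(21)=792, p(22)=1002, p(23)=1255, p(24)=1575, p(25)=1958, p(26)=2436, p(27)=3010, p(28)=3718.
Final step: p(29) = p(28) + p(27) - p(24) - p(22) + p(17) + p(14) - p(7) - p(3)
= 3718 + 3010 - 1575 - 1002 + 297 + 135 - 15 - 3
= 4565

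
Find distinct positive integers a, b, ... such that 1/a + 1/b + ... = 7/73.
1/11 + 1/201 + 1/161403

Greedy algorithm:
7/73: ceiling(73/7) = 11, use 1/11
4/803: ceiling(803/4) = 201, use 1/201
1/161403: ceiling(161403/1) = 161403, use 1/161403
Result: 7/73 = 1/11 + 1/201 + 1/161403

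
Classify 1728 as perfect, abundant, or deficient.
abundant

Proper divisors of 1728: sum = 1 + 2 + 3 + 4 + 6 + 8 + 9 + 12 + ... + 288 + 432 + 576 + 864 (27 divisors) = 3352
Since 3352 > 1728, 1728 is abundant.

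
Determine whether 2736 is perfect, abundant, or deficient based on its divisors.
abundant

Proper divisors of 2736: sum = 1 + 2 + 3 + 4 + 6 + 8 + 9 + 12 + ... + 456 + 684 + 912 + 1368 (29 divisors) = 5324
Since 5324 > 2736, 2736 is abundant.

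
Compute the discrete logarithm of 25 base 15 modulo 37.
34

Baby-step giant-step with step n = ⌈√37⌉ = 7.
Baby steps 15^j mod 37 (j:value) for j=0..6: 0:1, 1:15, 2:3, 3:8, 4:9, 5:24, 6:27.
Giant-step multiplier: 15^(-7) ≡ 15^(36-7) = 15^29 ≡ 18 (mod 37).
Giant steps γ_i = 25·18^i mod 37: γ_0=25, γ_1=6, γ_2=34, γ_3=20, γ_4=27 (in table at j=6).
x = i·n + j = 4·7 + 6 = 34.
Check: 15^34 ≡ 25 (mod 37).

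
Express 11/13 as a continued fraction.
[0; 1, 5, 2]

Euclidean algorithm steps:
11 = 0 × 13 + 11
13 = 1 × 11 + 2
11 = 5 × 2 + 1
2 = 2 × 1 + 0
Continued fraction: [0; 1, 5, 2]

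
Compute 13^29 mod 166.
143

Repeated squaring. Binary of 29 = 11101.
13^1 ≡ 13 (mod 166); 13^2 ≡ 3 (mod 166); 13^4 ≡ 9 (mod 166); 13^8 ≡ 81 (mod 166); 13^16 ≡ 87 (mod 166)
13^29 = 13^1 × 13^4 × 13^8 × 13^16 ≡ 143 (mod 166)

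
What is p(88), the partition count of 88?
44108109

p(n) counts ways to write n as a sum of positive integers (order ignored).
Euler's pentagonal recurrence: p(k) = p(k-1) + p(k-2) - p(k-5) - p(k-7) + p(k-12) + p(k-15) - ... (offsets j(3j∓1)/2, signs ++--, p(0)=1, p(<0)=0).
DP table for k = 0..87: p(0)=1, p(1)=1, p(2)=2, p(3)=3, p(4)=5, p(5)=7, p(6)=11, p(7)=15, p(8)=22, p(9)=30, p(10)=42, p(11)=56, p(12)=77, p(13)=101, p(14)=135, p(15)=176, p(16)=231, p(17)=297, p(18)=385, p(19)=490, p(20)=627, p(21)=792, p(22)=1002, p(23)=1255, p(24)=1575, p(25)=1958, p(26)=2436, p(27)=3010, p(28)=3718, p(29)=4565, p(30)=5604, p(31)=6842, p(32)=8349, p(33)=10143, p(34)=12310, p(35)=14883, p(36)=17977, p(37)=21637, p(38)=26015, p(39)=31185, p(40)=37338, p(41)=44583, p(42)=53174, p(43)=63261, p(44)=75175, p(45)=89134, p(46)=105558, p(47)=124754, p(48)=147273, p(49)=173525, p(50)=204226, p(51)=239943, p(52)=281589, p(53)=329931, p(54)=386155, p(55)=451276, p(56)=526823, p(57)=614154, p(58)=715220, p(59)=831820, p(60)=966467, p(61)=1121505, p(62)=1300156, p(63)=1505499, p(64)=1741630, p(65)=2012558, p(66)=2323520, p(67)=2679689, p(68)=3087735, p(69)=3554345, p(70)=4087968, p(71)=4697205, p(72)=5392783, p(73)=6185689, p(74)=7089500, p(75)=8118264, p(76)=9289091, p(77)=10619863, p(78)=12132164, p(79)=13848650, p(80)=15796476, p(81)=18004327, p(82)=20506255, p(83)=23338469, p(84)=26543660, p(85)=30167357, p(86)=34262962, p(87)=38887673.
Final step: p(88) = p(87) + p(86) - p(83) - p(81) + p(76) + p(73) - p(66) - p(62) + p(53) + p(48) - p(37) - p(31) + p(18) + p(11)
= 38887673 + 34262962 - 23338469 - 18004327 + 9289091 + 6185689 - 2323520 - 1300156 + 329931 + 147273 - 21637 - 6842 + 385 + 56
= 44108109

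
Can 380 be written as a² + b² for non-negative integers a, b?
Not possible

Factorization: 380 = 2^2 × 5 × 19
By Fermat: n is sum of two squares iff every prime p ≡ 3 (mod 4) appears to even power.
Prime(s) ≡ 3 (mod 4) with odd exponent: [(19, 1)]
Therefore 380 cannot be expressed as a² + b².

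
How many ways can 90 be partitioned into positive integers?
56634173

p(n) counts ways to write n as a sum of positive integers (order ignored).
Euler's pentagonal recurrence: p(k) = p(k-1) + p(k-2) - p(k-5) - p(k-7) + p(k-12) + p(k-15) - ... (offsets j(3j∓1)/2, signs ++--, p(0)=1, p(<0)=0).
DP table for k = 0..89: p(0)=1, p(1)=1, p(2)=2, p(3)=3, p(4)=5, p(5)=7, p(6)=11, p(7)=15, p(8)=22, p(9)=30, p(10)=42, p(11)=56, p(12)=77, p(13)=101, p(14)=135, p(15)=176, p(16)=231, p(17)=297, p(18)=385, p(19)=490, p(20)=627, p(21)=792, p(22)=1002, p(23)=1255, p(24)=1575, p(25)=1958, p(26)=2436, p(27)=3010, p(28)=3718, p(29)=4565, p(30)=5604, p(31)=6842, p(32)=8349, p(33)=10143, p(34)=12310, p(35)=14883, p(36)=17977, p(37)=21637, p(38)=26015, p(39)=31185, p(40)=37338, p(41)=44583, p(42)=53174, p(43)=63261, p(44)=75175, p(45)=89134, p(46)=105558, p(47)=124754, p(48)=147273, p(49)=173525, p(50)=204226, p(51)=239943, p(52)=281589, p(53)=329931, p(54)=386155, p(55)=451276, p(56)=526823, p(57)=614154, p(58)=715220, p(59)=831820, p(60)=966467, p(61)=1121505, p(62)=1300156, p(63)=1505499, p(64)=1741630, p(65)=2012558, p(66)=2323520, p(67)=2679689, p(68)=3087735, p(69)=3554345, p(70)=4087968, p(71)=4697205, p(72)=5392783, p(73)=6185689, p(74)=7089500, p(75)=8118264, p(76)=9289091, p(77)=10619863, p(78)=12132164, p(79)=13848650, p(80)=15796476, p(81)=18004327, p(82)=20506255, p(83)=23338469, p(84)=26543660, p(85)=30167357, p(86)=34262962, p(87)=38887673, p(88)=44108109, p(89)=49995925.
Final step: p(90) = p(89) + p(88) - p(85) - p(83) + p(78) + p(75) - p(68) - p(64) + p(55) + p(50) - p(39) - p(33) + p(20) + p(13)
= 49995925 + 44108109 - 30167357 - 23338469 + 12132164 + 8118264 - 3087735 - 1741630 + 451276 + 204226 - 31185 - 10143 + 627 + 101
= 56634173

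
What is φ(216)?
72

216 = 2^3 × 3^3
φ(n) = n × ∏(1 - 1/p) for each prime p dividing n
φ(216) = 216 × (1 - 1/2) × (1 - 1/3) = 72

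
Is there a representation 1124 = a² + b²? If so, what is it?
10² + 32² (a=10, b=32)

Factorization: 1124 = 2^2 × 281
By Fermat: n is sum of two squares iff every prime p ≡ 3 (mod 4) appears to even power.
All primes ≡ 3 (mod 4) appear to even power.
Search a = 0, 1, 2, … for 1124 - a² a perfect square: first hit at a = 10: 1124 - 100 = 1024 = 32².
1124 = 10² + 32² = 100 + 1024 ✓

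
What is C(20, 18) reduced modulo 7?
1

Using Lucas' theorem:
Write n=20 and k=18 in base 7:
n in base 7: [2, 6]
k in base 7: [2, 4]
C(20,18) mod 7 = ∏ C(n_i, k_i) mod 7
Digit binomials (mod 7): C(2,2) = 1; C(6,4) = 15 ≡ 1
Product: 1 × 1 = 1 ≡ 1 (mod 7)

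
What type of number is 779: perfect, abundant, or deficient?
deficient

Proper divisors of 779: sum = 1 + 19 + 41 = 61
Since 61 < 779, 779 is deficient.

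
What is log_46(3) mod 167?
58

Baby-step giant-step with step n = ⌈√167⌉ = 13.
Baby steps 46^j mod 167 (j:value) for j=0..12: 0:1, 1:46, 2:112, 3:142, 4:19, 5:39, 6:124, 7:26, 8:27, 9:73, 10:18, 11:160, 12:12.
Giant-step multiplier: 46^(-13) ≡ 46^(166-13) = 46^153 ≡ 131 (mod 167).
Giant steps γ_i = 3·131^i mod 167: γ_0=3, γ_1=59, γ_2=47, γ_3=145, γ_4=124 (in table at j=6).
x = i·n + j = 4·13 + 6 = 58.
Check: 46^58 ≡ 3 (mod 167).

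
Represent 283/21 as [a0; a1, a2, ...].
[13; 2, 10]

Euclidean algorithm steps:
283 = 13 × 21 + 10
21 = 2 × 10 + 1
10 = 10 × 1 + 0
Continued fraction: [13; 2, 10]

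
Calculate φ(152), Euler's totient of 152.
72

152 = 2^3 × 19
φ(n) = n × ∏(1 - 1/p) for each prime p dividing n
φ(152) = 152 × (1 - 1/2) × (1 - 1/19) = 72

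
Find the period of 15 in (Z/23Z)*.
22

23 is prime, so ord(15) divides φ(23) = 22.
Divisors of 22: 1, 2, 11, 22.
Repeated squaring: 15^1 ≡ 15, 15^2 ≡ 18, 15^4 ≡ 2, 15^8 ≡ 4, 15^16 ≡ 16 (mod 23).
Test 15^d mod 23 for each divisor d in increasing order:
15^1 ≡ 15
15^2 ≡ 18
15^11 = 15^8·15^2·15^1 ≡ 22
15^22 = 15^16·15^4·15^2 ≡ 1  ← first divisor giving 1
The order is 22.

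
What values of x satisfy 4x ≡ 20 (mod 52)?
x ≡ 5 (mod 13)

gcd(4, 52) = 4, which divides 20, so solutions exist.
Divide through by 4: x ≡ 5 (mod 13).
The coefficient of x is now 1, so x ≡ 5 (mod 13).
Check: 4 × 5 = 20 ≡ 20 (mod 52).
x ≡ 5 (mod 13), giving 4 solutions mod 52.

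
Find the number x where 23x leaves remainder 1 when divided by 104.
95

gcd(23, 104) = 1, so the inverse exists.
Extended Euclidean algorithm on (104, 23):
104 = 4 × 23 + 12  ⟹  12 = (1)·104 + (-4)·23
23 = 1 × 12 + 11  ⟹  11 = (-1)·104 + (5)·23
12 = 1 × 11 + 1  ⟹  1 = (2)·104 + (-9)·23
So (-9)·23 ≡ 1 (mod 104), i.e. 23^(-1) ≡ -9 ≡ 95 (mod 104).
Check: 23 × 95 = 2185 ≡ 1 (mod 104)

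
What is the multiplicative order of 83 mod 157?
156

157 is prime, so ord(83) divides φ(157) = 156.
Divisors of 156: 1, 2, 3, 4, 6, 12, 13, 26, 39, 52, 78, 156.
Repeated squaring: 83^1 ≡ 83, 83^2 ≡ 138, 83^4 ≡ 47, 83^8 ≡ 11, 83^16 ≡ 121, 83^32 ≡ 40, 83^64 ≡ 30, 83^128 ≡ 115 (mod 157).
Test 83^d mod 157 for each divisor d in increasing order:
83^1 ≡ 83
83^2 ≡ 138
83^3 = 83^2·83^1 ≡ 150
83^4 ≡ 47
83^6 = 83^4·83^2 ≡ 49
83^12 = 83^8·83^4 ≡ 46
83^13 = 83^8·83^4·83^1 ≡ 50
83^26 = 83^16·83^8·83^2 ≡ 145
83^39 = 83^32·83^4·83^2·83^1 ≡ 28
83^52 = 83^32·83^16·83^4 ≡ 144
83^78 = 83^64·83^8·83^4·83^2 ≡ 156
83^156 = 83^128·83^16·83^8·83^4 ≡ 1  ← first divisor giving 1
The order is 156.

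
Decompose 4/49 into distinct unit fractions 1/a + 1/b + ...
1/13 + 1/213 + 1/67841 + 1/9204734721

Greedy algorithm:
4/49: ceiling(49/4) = 13, use 1/13
3/637: ceiling(637/3) = 213, use 1/213
2/135681: ceiling(135681/2) = 67841, use 1/67841
1/9204734721: ceiling(9204734721/1) = 9204734721, use 1/9204734721
Result: 4/49 = 1/13 + 1/213 + 1/67841 + 1/9204734721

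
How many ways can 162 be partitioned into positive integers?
129913904637

p(n) counts ways to write n as a sum of positive integers (order ignored).
Euler's pentagonal recurrence: p(k) = p(k-1) + p(k-2) - p(k-5) - p(k-7) + p(k-12) + p(k-15) - ... (offsets j(3j∓1)/2, signs ++--, p(0)=1, p(<0)=0).
DP table for k = 0..161: p(0)=1, p(1)=1, p(2)=2, p(3)=3, p(4)=5, p(5)=7, p(6)=11, p(7)=15, p(8)=22, p(9)=30, p(10)=42, p(11)=56, p(12)=77, p(13)=101, p(14)=135, p(15)=176, p(16)=231, p(17)=297, p(18)=385, p(19)=490, p(20)=627, p(21)=792, p(22)=1002, p(23)=1255, p(24)=1575, p(25)=1958, p(26)=2436, p(27)=3010, p(28)=3718, p(29)=4565, p(30)=5604, p(31)=6842, p(32)=8349, p(33)=10143, p(34)=12310, p(35)=14883, p(36)=17977, p(37)=21637, p(38)=26015, p(39)=31185, p(40)=37338, p(41)=44583, p(42)=53174, p(43)=63261, p(44)=75175, p(45)=89134, p(46)=105558, p(47)=124754, p(48)=147273, p(49)=173525, p(50)=204226, p(51)=239943, p(52)=281589, p(53)=329931, p(54)=386155, p(55)=451276, p(56)=526823, p(57)=614154, p(58)=715220, p(59)=831820, p(60)=966467, p(61)=1121505, p(62)=1300156, p(63)=1505499, p(64)=1741630, p(65)=2012558, p(66)=2323520, p(67)=2679689, p(68)=3087735, p(69)=3554345, p(70)=4087968, p(71)=4697205, p(72)=5392783, p(73)=6185689, p(74)=7089500, p(75)=8118264, p(76)=9289091, p(77)=10619863, p(78)=12132164, p(79)=13848650, p(80)=15796476, p(81)=18004327, p(82)=20506255, p(83)=23338469, p(84)=26543660, p(85)=30167357, p(86)=34262962, p(87)=38887673, p(88)=44108109, p(89)=49995925, p(90)=56634173, p(91)=64112359, p(92)=72533807, p(93)=82010177, p(94)=92669720, p(95)=104651419, p(96)=118114304, p(97)=133230930, p(98)=150198136, p(99)=169229875, p(100)=190569292, p(101)=214481126, p(102)=241265379, p(103)=271248950, p(104)=304801365, p(105)=342325709, p(106)=384276336, p(107)=431149389, p(108)=483502844, p(109)=541946240, p(110)=607163746, p(111)=679903203, p(112)=761002156, p(113)=851376628, p(114)=952050665, p(115)=1064144451, p(116)=1188908248, p(117)=1327710076, p(118)=1482074143, p(119)=1653668665, p(120)=1844349560, p(121)=2056148051, p(122)=2291320912, p(123)=2552338241, p(124)=2841940500, p(125)=3163127352, p(126)=3519222692, p(127)=3913864295, p(128)=4351078600, p(129)=4835271870, p(130)=5371315400, p(131)=5964539504, p(132)=6620830889, p(133)=7346629512, p(134)=8149040695, p(135)=9035836076, p(136)=10015581680, p(137)=11097645016, p(138)=12292341831, p(139)=13610949895, p(140)=15065878135, p(141)=16670689208, p(142)=18440293320, p(143)=20390982757, p(144)=22540654445, p(145)=24908858009, p(146)=27517052599, p(147)=30388671978, p(148)=33549419497, p(149)=37027355200, p(150)=40853235313, p(151)=45060624582, p(152)=49686288421, p(153)=54770336324, p(154)=60356673280, p(155)=66493182097, p(156)=73232243759, p(157)=80630964769, p(158)=88751778802, p(159)=97662728555, p(160)=107438159466, p(161)=118159068427.
Final step: p(162) = p(161) + p(160) - p(157) - p(155) + p(150) + p(147) - p(140) - p(136) + p(127) + p(122) - p(111) - p(105) + p(92) + p(85) - p(70) - p(62) + p(45) + p(36) - p(17) - p(7)
= 118159068427 + 107438159466 - 80630964769 - 66493182097 + 40853235313 + 30388671978 - 15065878135 - 10015581680 + 3913864295 + 2291320912 - 679903203 - 342325709 + 72533807 + 30167357 - 4087968 - 1300156 + 89134 + 17977 - 297 - 15
= 129913904637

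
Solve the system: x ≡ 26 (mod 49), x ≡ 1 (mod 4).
173

Using Chinese Remainder Theorem:
M = 49 × 4 = 196
M1 = 4, M2 = 49
y1 = 4^(-1) mod 49 = 37
y2 = 49^(-1) mod 4 = 1
x = (26×4×37 + 1×49×1) mod 196 = 173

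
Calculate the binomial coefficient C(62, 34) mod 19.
0

Using Lucas' theorem:
Write n=62 and k=34 in base 19:
n in base 19: [3, 5]
k in base 19: [1, 15]
C(62,34) mod 19 = ∏ C(n_i, k_i) mod 19
Digit binomials (mod 19): C(3,1) = 3; C(5,15) = 0 (k_i > n_i)
Product: 3 × 0 = 0 ≡ 0 (mod 19)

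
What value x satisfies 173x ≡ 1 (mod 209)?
29

gcd(173, 209) = 1, so the inverse exists.
Extended Euclidean algorithm on (209, 173):
209 = 1 × 173 + 36  ⟹  36 = (1)·209 + (-1)·173
173 = 4 × 36 + 29  ⟹  29 = (-4)·209 + (5)·173
36 = 1 × 29 + 7  ⟹  7 = (5)·209 + (-6)·173
29 = 4 × 7 + 1  ⟹  1 = (-24)·209 + (29)·173
So (29)·173 ≡ 1 (mod 209), i.e. 173^(-1) ≡ 29 (mod 209).
Check: 173 × 29 = 5017 ≡ 1 (mod 209)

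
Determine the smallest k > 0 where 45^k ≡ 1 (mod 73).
72

73 is prime, so ord(45) divides φ(73) = 72.
Divisors of 72: 1, 2, 3, 4, 6, 8, 9, 12, 18, 24, 36, 72.
Repeated squaring: 45^1 ≡ 45, 45^2 ≡ 54, 45^4 ≡ 69, 45^8 ≡ 16, 45^16 ≡ 37, 45^32 ≡ 55, 45^64 ≡ 32 (mod 73).
Test 45^d mod 73 for each divisor d in increasing order:
45^1 ≡ 45
45^2 ≡ 54
45^3 = 45^2·45^1 ≡ 21
45^4 ≡ 69
45^6 = 45^4·45^2 ≡ 3
45^8 ≡ 16
45^9 = 45^8·45^1 ≡ 63
45^12 = 45^8·45^4 ≡ 9
45^18 = 45^16·45^2 ≡ 27
45^24 = 45^16·45^8 ≡ 8
45^36 = 45^32·45^4 ≡ 72
45^72 = 45^64·45^8 ≡ 1  ← first divisor giving 1
The order is 72.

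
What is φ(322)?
132

322 = 2 × 7 × 23
φ(n) = n × ∏(1 - 1/p) for each prime p dividing n
φ(322) = 322 × (1 - 1/2) × (1 - 1/7) × (1 - 1/23) = 132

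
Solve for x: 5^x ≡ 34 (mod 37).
16

Baby-step giant-step with step n = ⌈√37⌉ = 7.
Baby steps 5^j mod 37 (j:value) for j=0..6: 0:1, 1:5, 2:25, 3:14, 4:33, 5:17, 6:11.
Giant-step multiplier: 5^(-7) ≡ 5^(36-7) = 5^29 ≡ 35 (mod 37).
Giant steps γ_i = 34·35^i mod 37: γ_0=34, γ_1=6, γ_2=25 (in table at j=2).
x = i·n + j = 2·7 + 2 = 16.
Check: 5^16 ≡ 34 (mod 37).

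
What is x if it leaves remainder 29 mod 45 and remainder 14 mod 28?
434

Using Chinese Remainder Theorem:
M = 45 × 28 = 1260
M1 = 28, M2 = 45
y1 = 28^(-1) mod 45 = 37
y2 = 45^(-1) mod 28 = 5
x = (29×28×37 + 14×45×5) mod 1260 = 434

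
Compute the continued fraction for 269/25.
[10; 1, 3, 6]

Euclidean algorithm steps:
269 = 10 × 25 + 19
25 = 1 × 19 + 6
19 = 3 × 6 + 1
6 = 6 × 1 + 0
Continued fraction: [10; 1, 3, 6]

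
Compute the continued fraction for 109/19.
[5; 1, 2, 1, 4]

Euclidean algorithm steps:
109 = 5 × 19 + 14
19 = 1 × 14 + 5
14 = 2 × 5 + 4
5 = 1 × 4 + 1
4 = 4 × 1 + 0
Continued fraction: [5; 1, 2, 1, 4]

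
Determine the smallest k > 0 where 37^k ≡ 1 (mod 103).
34

103 is prime, so ord(37) divides φ(103) = 102.
Divisors of 102: 1, 2, 3, 6, 17, 34, 51, 102.
Repeated squaring: 37^1 ≡ 37, 37^2 ≡ 30, 37^4 ≡ 76, 37^8 ≡ 8, 37^16 ≡ 64, 37^32 ≡ 79, 37^64 ≡ 61 (mod 103).
Test 37^d mod 103 for each divisor d in increasing order:
37^1 ≡ 37
37^2 ≡ 30
37^3 = 37^2·37^1 ≡ 80
37^6 = 37^4·37^2 ≡ 14
37^17 = 37^16·37^1 ≡ 102
37^34 = 37^32·37^2 ≡ 1  ← first divisor giving 1
The order is 34.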